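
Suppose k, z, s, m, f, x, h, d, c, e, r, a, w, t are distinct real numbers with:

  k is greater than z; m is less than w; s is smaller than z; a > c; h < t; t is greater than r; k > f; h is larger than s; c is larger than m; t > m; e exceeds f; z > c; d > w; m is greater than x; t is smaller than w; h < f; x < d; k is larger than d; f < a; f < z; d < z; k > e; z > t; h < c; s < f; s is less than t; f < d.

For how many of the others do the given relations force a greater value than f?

5

The elements the relations force above f are a, d, z, e, k — no chain reaches any other.
That is 5.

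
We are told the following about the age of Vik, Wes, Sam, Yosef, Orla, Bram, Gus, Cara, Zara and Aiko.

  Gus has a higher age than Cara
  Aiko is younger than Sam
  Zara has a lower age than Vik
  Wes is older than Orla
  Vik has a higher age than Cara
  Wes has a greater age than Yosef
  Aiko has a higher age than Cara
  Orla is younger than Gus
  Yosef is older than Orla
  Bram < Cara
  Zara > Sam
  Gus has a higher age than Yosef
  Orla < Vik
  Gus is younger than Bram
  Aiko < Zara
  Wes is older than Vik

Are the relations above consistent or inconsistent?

inconsistent

We have Cara < Gus stated directly, yet also Gus < Bram < Cara by chaining the others — so Gus < Cara. Contradiction.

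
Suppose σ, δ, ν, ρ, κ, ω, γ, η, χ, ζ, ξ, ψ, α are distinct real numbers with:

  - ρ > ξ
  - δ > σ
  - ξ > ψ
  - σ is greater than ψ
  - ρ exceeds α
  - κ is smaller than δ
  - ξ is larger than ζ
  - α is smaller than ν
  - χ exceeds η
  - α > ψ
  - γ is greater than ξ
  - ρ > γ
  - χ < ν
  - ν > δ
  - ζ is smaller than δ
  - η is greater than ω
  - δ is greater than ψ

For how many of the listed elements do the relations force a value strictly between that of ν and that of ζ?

Chaining upward from ζ reaches: ξ, δ, γ, ρ.
Chaining downward from ν reaches: ω, κ, ψ, η, σ, χ, δ, α.
Strictly between ζ and ν are those in both lists: δ — 1 element.

1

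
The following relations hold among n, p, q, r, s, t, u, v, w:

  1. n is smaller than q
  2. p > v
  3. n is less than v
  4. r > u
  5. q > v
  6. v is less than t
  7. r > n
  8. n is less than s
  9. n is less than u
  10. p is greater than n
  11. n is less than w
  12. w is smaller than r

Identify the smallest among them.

n

Chaining upward from n: directly above it, v, q, p, s, u, w, r; then t.
That covers every other element, and nothing is given below n, so n is the smallest.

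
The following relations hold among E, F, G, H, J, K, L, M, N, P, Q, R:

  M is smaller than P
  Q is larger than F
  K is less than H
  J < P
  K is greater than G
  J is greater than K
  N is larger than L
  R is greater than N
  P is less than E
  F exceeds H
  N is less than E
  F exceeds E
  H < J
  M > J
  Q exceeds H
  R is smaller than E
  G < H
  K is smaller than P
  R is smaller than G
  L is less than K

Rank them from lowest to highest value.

L < N < R < G < K < H < J < M < P < E < F < Q

Each adjacent pair is fixed by a given relation: L < N; N < R; R < G; G < K; K < H; H < J; J < M; M < P; P < E; E < F; F < Q. Chaining them end to end gives the full order.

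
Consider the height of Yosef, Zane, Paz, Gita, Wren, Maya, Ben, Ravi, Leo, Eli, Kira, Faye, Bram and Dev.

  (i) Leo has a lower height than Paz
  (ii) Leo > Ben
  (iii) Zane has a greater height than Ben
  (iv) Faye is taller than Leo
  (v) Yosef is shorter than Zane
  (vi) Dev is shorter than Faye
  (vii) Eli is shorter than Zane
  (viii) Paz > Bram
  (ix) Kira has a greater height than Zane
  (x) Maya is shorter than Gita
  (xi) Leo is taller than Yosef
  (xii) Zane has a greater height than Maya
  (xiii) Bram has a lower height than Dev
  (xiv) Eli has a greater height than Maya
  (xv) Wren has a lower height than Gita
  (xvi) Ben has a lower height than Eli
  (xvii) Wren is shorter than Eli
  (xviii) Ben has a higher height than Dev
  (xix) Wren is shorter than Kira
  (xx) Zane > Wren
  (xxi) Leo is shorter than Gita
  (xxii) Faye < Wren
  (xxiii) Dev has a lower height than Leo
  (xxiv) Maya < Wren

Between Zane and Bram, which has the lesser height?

Bram

Chaining the given relations: Bram < Dev < Ben < Leo < Faye < Wren < Eli < Zane.
So Bram < Zane; Bram is the shorter of the two.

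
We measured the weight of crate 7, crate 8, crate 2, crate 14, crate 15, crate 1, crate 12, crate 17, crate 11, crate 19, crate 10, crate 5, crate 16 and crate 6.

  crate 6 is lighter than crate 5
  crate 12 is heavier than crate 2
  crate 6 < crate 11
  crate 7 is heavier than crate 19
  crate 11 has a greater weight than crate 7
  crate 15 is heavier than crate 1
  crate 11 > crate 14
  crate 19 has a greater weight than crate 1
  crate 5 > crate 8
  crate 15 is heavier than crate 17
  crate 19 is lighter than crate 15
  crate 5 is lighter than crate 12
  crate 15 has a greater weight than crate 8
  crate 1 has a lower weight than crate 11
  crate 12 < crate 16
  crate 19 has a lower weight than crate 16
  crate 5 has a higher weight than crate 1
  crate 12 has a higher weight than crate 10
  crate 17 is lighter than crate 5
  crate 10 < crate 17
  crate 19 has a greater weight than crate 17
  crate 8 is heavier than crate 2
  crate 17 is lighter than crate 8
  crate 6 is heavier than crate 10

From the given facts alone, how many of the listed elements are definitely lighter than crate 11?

7

The elements the relations force below crate 11 are crate 10, crate 1, crate 17, crate 6, crate 19, crate 7, crate 14 — no chain reaches any other.
That is 7.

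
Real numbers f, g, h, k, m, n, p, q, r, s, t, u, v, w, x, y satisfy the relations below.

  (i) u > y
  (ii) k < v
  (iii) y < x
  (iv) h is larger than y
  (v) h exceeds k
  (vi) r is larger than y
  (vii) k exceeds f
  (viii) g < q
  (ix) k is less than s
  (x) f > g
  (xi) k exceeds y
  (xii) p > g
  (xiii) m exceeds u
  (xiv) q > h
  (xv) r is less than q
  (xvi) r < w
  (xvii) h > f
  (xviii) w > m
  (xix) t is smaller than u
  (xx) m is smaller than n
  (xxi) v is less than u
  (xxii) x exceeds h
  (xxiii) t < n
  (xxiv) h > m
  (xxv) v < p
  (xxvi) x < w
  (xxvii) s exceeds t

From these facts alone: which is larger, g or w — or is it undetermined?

g < f and f < k give g < k.
With k < v: g < f < k < v.
Then v < u extends the chain to u.
With u < m: g < f < k < v < u < m.
With m < h: g < f < k < v < u < m < h.
Then h < x extends the chain to x.
With x < w: g < f < k < v < u < m < h < x < w.
So w is larger.

w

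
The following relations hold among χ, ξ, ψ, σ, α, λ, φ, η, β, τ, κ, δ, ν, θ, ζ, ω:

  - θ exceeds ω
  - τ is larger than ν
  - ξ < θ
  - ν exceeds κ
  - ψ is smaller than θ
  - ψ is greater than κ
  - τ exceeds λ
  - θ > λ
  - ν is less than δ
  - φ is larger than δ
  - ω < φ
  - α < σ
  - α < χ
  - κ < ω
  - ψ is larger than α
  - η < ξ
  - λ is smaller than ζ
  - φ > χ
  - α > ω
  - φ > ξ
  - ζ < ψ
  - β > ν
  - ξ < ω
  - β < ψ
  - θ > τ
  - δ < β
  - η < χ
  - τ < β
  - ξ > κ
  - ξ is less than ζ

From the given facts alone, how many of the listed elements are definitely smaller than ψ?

11

Directly below ψ: κ, α, β, ζ.
One step further: λ, ξ, ω, ν, τ, δ (10 so far).
One step further: η (11 so far).
Nothing else is reachable below ψ; 11 in all.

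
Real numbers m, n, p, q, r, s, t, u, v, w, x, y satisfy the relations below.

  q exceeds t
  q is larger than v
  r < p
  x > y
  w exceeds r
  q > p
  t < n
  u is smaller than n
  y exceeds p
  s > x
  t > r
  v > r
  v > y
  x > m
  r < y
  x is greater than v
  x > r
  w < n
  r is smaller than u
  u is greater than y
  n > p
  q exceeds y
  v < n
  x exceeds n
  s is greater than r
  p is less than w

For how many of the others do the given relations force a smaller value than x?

Directly below x: r, y, m, v, n.
One step further: p, t, u, w (9 so far).
Nothing else is reachable below x; 9 in all.

9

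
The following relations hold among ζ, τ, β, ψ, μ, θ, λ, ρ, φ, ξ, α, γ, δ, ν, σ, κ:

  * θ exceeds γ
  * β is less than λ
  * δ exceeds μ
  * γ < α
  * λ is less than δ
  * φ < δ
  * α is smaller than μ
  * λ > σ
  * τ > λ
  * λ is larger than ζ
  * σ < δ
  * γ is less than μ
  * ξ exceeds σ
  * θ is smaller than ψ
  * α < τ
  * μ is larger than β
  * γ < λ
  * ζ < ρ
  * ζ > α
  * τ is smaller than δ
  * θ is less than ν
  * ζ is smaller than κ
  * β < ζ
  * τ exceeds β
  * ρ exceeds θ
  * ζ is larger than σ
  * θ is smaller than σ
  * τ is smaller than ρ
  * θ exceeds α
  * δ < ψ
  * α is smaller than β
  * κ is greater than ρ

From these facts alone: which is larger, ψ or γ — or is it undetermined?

ψ

γ < α and α < θ give γ < θ.
Then θ < σ extends the chain to σ.
Then σ < ζ extends the chain to ζ.
With ζ < λ: γ < α < θ < σ < ζ < λ.
With λ < τ: γ < α < θ < σ < ζ < λ < τ.
With τ < δ: γ < α < θ < σ < ζ < λ < τ < δ.
With δ < ψ: γ < α < θ < σ < ζ < λ < τ < δ < ψ.
So ψ is larger.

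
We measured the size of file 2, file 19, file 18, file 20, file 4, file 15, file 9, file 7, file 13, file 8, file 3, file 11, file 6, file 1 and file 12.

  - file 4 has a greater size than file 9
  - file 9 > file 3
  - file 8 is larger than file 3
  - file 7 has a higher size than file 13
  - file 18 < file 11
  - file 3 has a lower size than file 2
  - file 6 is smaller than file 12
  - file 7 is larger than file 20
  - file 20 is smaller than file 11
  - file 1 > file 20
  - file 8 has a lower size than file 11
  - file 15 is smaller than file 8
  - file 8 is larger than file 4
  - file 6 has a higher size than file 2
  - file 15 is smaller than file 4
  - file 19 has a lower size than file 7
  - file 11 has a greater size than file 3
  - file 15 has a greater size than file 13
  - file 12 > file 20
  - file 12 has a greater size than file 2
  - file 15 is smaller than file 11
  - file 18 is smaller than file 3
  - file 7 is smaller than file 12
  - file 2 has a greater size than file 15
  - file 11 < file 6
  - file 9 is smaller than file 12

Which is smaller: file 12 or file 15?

Chaining the given relations: file 15 < file 4 < file 8 < file 11 < file 6 < file 12.
So file 15 < file 12; file 15 is the smaller of the two.

file 15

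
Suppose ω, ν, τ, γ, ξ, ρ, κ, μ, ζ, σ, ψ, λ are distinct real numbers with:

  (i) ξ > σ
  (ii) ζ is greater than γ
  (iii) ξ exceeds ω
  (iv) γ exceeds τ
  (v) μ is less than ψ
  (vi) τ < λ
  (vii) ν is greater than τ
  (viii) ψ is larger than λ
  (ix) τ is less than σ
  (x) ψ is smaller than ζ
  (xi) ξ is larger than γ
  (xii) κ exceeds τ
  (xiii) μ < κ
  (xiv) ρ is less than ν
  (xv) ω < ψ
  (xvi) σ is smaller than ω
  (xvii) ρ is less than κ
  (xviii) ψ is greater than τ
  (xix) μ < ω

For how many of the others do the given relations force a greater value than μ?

The elements the relations force above μ are κ, ω, ψ, ζ, ξ — no chain reaches any other.
That is 5.

5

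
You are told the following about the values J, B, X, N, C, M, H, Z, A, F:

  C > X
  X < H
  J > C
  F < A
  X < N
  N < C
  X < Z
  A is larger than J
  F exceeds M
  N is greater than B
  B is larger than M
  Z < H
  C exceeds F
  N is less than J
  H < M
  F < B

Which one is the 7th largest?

M

Piecing the relations together gives one ordering: X < Z < H < M < F < B < N < C < J < A.
The 7th largest is M.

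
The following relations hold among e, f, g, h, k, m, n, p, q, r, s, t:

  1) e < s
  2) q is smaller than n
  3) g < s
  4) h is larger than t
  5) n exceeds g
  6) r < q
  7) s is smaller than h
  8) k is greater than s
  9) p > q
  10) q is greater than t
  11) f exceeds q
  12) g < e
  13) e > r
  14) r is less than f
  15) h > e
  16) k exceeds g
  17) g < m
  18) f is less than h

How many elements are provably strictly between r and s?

Chaining upward from r reaches: q, e, p, n, f, h, k.
Chaining downward from s reaches: g, e.
Strictly between r and s are those in both lists: e — 1 element.

1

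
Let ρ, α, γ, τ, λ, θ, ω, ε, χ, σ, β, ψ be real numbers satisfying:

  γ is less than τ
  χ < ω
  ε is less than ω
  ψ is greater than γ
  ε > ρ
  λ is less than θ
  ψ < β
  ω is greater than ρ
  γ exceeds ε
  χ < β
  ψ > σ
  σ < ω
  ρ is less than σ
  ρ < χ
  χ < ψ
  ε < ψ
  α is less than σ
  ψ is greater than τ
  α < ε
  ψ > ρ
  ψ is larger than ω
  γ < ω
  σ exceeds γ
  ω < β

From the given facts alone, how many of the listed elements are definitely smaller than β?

The elements the relations force below β are α, ρ, ε, γ, σ, τ, χ, ω, ψ — no chain reaches any other.
That is 9.

9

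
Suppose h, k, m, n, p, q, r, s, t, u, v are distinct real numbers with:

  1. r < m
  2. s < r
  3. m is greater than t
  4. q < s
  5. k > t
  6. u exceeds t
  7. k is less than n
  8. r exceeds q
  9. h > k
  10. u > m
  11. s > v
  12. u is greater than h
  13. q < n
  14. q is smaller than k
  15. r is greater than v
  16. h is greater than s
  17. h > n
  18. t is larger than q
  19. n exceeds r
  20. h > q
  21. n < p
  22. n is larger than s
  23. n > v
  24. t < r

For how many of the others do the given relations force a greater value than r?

The elements the relations force above r are n, h, m, u, p — no chain reaches any other.
That is 5.

5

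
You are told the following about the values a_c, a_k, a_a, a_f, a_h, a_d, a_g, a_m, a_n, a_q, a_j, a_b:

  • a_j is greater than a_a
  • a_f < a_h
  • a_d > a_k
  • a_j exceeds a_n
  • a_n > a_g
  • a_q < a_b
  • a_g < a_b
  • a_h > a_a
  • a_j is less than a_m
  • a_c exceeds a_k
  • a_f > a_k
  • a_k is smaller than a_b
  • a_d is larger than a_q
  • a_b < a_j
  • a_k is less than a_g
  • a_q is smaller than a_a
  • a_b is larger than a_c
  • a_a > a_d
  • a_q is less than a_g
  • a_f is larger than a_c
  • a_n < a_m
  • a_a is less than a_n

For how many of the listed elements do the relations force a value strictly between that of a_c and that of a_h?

1

Chaining upward from a_c reaches: a_f, a_b, a_j, a_m.
Chaining downward from a_h reaches: a_q, a_k, a_d, a_a, a_f.
Strictly between a_c and a_h are those in both lists: a_f — 1 element.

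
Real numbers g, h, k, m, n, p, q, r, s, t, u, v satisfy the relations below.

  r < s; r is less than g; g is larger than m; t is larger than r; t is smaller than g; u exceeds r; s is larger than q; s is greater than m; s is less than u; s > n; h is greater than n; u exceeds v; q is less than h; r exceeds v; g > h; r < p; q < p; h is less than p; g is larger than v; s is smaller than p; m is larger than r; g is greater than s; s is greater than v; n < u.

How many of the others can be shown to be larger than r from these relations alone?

From r the given relations immediately reach m, s, p, t, g, u.
No other element is forced above r by the given relations, so the count is 6.

6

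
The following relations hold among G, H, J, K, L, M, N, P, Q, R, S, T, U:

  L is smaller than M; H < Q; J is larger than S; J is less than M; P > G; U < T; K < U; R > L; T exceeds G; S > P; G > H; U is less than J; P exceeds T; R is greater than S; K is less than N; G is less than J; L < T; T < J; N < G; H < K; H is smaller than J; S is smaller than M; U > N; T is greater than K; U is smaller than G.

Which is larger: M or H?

M

H < K and K < N give H < N.
Then N < U extends the chain to U.
With U < G: H < K < N < U < G.
With G < T: H < K < N < U < G < T.
With T < P: H < K < N < U < G < T < P.
With P < S: H < K < N < U < G < T < P < S.
With S < J: H < K < N < U < G < T < P < S < J.
Then J < M extends the chain to M.
So H < M; M is the larger of the two.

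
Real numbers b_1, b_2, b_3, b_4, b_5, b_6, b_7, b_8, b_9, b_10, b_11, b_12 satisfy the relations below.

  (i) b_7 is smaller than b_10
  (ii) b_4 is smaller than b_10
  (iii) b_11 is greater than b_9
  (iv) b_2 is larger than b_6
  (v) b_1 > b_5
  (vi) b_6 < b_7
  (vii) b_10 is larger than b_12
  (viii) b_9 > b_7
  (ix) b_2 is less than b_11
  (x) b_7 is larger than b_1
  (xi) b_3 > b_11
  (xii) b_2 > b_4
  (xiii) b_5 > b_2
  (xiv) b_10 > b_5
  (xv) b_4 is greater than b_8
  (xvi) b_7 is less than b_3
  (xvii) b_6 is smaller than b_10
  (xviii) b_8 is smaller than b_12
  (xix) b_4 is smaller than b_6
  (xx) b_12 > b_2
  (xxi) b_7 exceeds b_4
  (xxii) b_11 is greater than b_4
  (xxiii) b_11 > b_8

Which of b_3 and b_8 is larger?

b_3

b_8 < b_4 and b_4 < b_6 give b_8 < b_6.
With b_6 < b_2: b_8 < b_4 < b_6 < b_2.
Then b_2 < b_5 extends the chain to b_5.
Then b_5 < b_1 extends the chain to b_1.
With b_1 < b_7: b_8 < b_4 < b_6 < b_2 < b_5 < b_1 < b_7.
Then b_7 < b_9 extends the chain to b_9.
Then b_9 < b_11 extends the chain to b_11.
With b_11 < b_3: b_8 < b_4 < b_6 < b_2 < b_5 < b_1 < b_7 < b_9 < b_11 < b_3.
So b_8 < b_3; b_3 is the larger of the two.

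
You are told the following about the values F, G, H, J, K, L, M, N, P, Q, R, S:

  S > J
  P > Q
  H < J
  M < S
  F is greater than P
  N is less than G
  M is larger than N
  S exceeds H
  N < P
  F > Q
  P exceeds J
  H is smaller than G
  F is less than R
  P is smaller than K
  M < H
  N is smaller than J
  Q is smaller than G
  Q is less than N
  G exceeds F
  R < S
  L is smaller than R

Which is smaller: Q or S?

Q

The relevant relations are Q < N; N < M; M < H; H < J; J < P; P < F; F < R; R < S.
Chaining these gives Q < N < M < H < J < P < F < R < S.
So Q < S; Q is the smaller of the two.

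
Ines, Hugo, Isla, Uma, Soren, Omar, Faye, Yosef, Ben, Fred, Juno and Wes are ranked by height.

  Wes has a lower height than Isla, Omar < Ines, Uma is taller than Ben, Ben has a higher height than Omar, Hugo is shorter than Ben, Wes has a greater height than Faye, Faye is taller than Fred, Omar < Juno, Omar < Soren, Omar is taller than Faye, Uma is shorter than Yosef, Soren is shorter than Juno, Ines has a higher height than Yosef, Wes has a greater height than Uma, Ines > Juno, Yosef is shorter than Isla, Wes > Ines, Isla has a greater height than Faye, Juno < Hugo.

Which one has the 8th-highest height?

Juno

Chaining the given pairs: Fred < Faye < Omar < Soren < Juno < Hugo < Ben < Uma < Yosef < Ines < Wes < Isla.
Counting 8 from the largest end gives Juno.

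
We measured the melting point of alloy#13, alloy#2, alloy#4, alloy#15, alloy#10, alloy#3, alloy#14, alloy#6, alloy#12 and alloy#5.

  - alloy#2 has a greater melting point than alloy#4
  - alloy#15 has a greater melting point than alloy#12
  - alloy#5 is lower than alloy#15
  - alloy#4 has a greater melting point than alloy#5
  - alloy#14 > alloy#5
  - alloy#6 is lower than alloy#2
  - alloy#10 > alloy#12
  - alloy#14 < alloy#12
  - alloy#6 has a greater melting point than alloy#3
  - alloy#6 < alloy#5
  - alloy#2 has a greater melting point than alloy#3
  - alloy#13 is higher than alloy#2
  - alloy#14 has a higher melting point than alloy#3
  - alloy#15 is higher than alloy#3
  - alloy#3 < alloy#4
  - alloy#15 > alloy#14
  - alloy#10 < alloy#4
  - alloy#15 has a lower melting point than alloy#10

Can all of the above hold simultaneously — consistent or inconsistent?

consistent

The single ordering alloy#3 < alloy#6 < alloy#5 < alloy#14 < alloy#12 < alloy#15 < alloy#10 < alloy#4 < alloy#2 < alloy#13 satisfies every listed relation, so no contradiction arises.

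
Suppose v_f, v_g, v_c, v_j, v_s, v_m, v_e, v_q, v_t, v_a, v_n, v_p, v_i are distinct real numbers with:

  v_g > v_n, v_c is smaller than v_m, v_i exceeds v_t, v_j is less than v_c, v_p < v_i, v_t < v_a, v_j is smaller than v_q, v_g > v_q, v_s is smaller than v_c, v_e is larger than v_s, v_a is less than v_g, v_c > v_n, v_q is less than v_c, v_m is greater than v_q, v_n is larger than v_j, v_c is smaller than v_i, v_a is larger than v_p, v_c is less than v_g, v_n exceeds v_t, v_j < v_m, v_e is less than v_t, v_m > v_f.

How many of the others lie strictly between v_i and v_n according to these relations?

Chaining upward from v_n reaches: v_c, v_g, v_m.
Chaining downward from v_i reaches: v_j, v_s, v_e, v_q, v_t, v_p, v_c.
Strictly between v_n and v_i are those in both lists: v_c — 1 element.

1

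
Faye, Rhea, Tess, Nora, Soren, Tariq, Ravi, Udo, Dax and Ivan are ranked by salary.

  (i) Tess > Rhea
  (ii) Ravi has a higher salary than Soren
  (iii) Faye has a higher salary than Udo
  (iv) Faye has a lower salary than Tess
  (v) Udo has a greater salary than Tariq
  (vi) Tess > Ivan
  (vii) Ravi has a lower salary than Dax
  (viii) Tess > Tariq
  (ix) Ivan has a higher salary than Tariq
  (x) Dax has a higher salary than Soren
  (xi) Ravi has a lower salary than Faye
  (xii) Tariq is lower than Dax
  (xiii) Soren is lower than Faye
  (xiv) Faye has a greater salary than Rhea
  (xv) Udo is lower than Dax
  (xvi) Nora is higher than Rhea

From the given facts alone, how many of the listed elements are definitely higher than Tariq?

From Tariq the given relations immediately reach Ivan, Udo, Tess, Dax.
From those, Faye — 5 in total.
Nothing else is reachable above Tariq; 5 in all.

5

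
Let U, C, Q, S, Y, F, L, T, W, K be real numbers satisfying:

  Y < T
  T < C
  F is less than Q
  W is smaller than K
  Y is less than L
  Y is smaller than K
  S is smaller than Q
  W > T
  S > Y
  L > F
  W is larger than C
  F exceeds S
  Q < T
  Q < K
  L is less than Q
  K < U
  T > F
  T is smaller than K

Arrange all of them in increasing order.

Y < S < F < L < Q < T < C < W < K < U

The consecutive links are each given: Y < S; S < F; F < L; L < Q; Q < T; T < C; C < W; W < K; K < U.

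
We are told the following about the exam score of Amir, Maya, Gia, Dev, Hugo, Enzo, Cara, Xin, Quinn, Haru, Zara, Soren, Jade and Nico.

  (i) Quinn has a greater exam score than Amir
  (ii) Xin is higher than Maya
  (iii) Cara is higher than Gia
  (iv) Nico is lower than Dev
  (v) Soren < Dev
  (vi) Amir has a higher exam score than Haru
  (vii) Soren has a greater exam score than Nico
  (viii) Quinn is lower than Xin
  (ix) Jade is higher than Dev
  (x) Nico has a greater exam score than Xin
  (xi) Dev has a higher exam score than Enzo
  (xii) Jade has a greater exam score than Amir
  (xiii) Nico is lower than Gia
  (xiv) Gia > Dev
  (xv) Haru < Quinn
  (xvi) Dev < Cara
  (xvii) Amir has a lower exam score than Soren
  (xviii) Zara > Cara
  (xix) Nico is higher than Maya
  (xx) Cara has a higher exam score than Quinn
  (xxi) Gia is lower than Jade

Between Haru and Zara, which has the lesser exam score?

Haru < Amir and Amir < Quinn give Haru < Quinn.
Then Quinn < Xin extends the chain to Xin.
Then Xin < Nico extends the chain to Nico.
Then Nico < Soren extends the chain to Soren.
Then Soren < Dev extends the chain to Dev.
Then Dev < Gia extends the chain to Gia.
Then Gia < Cara extends the chain to Cara.
Then Cara < Zara extends the chain to Zara.
So Haru < Zara; Haru is the lower of the two.

Haru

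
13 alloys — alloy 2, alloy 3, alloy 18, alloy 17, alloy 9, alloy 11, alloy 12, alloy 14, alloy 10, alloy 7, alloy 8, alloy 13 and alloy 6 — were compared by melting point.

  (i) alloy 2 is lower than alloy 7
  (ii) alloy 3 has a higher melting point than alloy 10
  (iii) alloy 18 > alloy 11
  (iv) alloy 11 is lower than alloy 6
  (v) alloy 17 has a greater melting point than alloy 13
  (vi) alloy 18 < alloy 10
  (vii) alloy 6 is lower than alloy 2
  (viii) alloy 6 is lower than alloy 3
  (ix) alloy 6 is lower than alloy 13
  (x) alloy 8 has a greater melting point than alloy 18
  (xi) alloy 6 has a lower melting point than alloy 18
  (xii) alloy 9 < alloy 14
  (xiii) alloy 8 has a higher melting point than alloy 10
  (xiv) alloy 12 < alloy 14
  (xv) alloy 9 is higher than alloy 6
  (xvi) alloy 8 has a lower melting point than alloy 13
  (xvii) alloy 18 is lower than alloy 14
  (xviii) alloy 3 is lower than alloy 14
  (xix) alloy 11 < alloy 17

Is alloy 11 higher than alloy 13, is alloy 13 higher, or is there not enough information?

alloy 11 < alloy 6 and alloy 6 < alloy 18 give alloy 11 < alloy 18.
With alloy 18 < alloy 10: alloy 11 < alloy 6 < alloy 18 < alloy 10.
With alloy 10 < alloy 8: alloy 11 < alloy 6 < alloy 18 < alloy 10 < alloy 8.
With alloy 8 < alloy 13: alloy 11 < alloy 6 < alloy 18 < alloy 10 < alloy 8 < alloy 13.
So alloy 13 is higher.

alloy 13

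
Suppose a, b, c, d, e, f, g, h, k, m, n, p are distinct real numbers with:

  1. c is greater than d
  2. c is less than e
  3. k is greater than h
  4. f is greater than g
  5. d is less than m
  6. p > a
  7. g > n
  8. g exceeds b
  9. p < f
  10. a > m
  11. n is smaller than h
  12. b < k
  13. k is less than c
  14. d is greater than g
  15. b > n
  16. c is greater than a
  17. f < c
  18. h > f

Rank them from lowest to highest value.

The consecutive links are each given: n < b; b < g; g < d; d < m; m < a; a < p; p < f; f < h; h < k; k < c; c < e.

n < b < g < d < m < a < p < f < h < k < c < e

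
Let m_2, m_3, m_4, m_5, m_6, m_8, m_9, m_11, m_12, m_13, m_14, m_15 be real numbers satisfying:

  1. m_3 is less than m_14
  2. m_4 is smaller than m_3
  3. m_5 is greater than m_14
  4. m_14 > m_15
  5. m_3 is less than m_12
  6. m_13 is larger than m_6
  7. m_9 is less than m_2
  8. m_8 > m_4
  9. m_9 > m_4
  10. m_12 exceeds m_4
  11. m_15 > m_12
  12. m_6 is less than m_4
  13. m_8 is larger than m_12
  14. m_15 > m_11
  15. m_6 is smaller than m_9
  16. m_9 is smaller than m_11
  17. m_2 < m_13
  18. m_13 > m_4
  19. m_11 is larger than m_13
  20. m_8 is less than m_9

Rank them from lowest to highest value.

Each adjacent pair is fixed by a given relation: m_6 < m_4; m_4 < m_3; m_3 < m_12; m_12 < m_8; m_8 < m_9; m_9 < m_2; m_2 < m_13; m_13 < m_11; m_11 < m_15; m_15 < m_14; m_14 < m_5. Chaining them end to end gives the full order.

m_6 < m_4 < m_3 < m_12 < m_8 < m_9 < m_2 < m_13 < m_11 < m_15 < m_14 < m_5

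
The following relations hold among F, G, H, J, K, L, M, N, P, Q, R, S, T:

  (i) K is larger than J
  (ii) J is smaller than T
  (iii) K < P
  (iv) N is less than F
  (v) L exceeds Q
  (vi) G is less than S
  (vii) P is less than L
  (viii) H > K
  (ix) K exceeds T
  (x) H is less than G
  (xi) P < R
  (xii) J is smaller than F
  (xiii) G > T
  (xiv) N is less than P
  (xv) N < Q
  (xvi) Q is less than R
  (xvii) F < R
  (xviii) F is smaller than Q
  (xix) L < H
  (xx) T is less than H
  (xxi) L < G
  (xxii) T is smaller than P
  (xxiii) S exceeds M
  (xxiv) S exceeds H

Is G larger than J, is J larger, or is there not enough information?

G

Chaining the given relations: J < T < P < L < H < G.
So G is larger.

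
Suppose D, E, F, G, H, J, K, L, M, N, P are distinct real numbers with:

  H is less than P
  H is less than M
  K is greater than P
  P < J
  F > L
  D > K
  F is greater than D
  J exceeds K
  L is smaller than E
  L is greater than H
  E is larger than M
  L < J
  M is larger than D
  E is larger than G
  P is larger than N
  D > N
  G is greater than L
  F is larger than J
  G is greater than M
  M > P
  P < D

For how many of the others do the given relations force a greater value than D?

The elements the relations force above D are M, F, G, E — no chain reaches any other.
That is 4.

4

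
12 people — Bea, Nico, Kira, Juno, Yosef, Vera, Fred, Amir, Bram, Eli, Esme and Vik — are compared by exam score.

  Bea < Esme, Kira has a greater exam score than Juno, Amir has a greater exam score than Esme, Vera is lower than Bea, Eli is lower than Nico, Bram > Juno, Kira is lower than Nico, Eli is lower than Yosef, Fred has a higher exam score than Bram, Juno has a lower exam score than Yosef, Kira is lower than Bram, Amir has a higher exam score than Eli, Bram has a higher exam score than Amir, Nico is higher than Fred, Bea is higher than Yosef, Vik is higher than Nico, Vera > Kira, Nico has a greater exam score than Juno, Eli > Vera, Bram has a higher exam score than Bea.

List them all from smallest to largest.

Juno < Kira < Vera < Eli < Yosef < Bea < Esme < Amir < Bram < Fred < Nico < Vik

Nothing is placed below Juno, so it is least; from there Juno < Kira; Kira < Vera; Vera < Eli; Eli < Yosef; Yosef < Bea; Bea < Esme; Esme < Amir; Amir < Bram; Bram < Fred; Fred < Nico; Nico < Vik, each given directly.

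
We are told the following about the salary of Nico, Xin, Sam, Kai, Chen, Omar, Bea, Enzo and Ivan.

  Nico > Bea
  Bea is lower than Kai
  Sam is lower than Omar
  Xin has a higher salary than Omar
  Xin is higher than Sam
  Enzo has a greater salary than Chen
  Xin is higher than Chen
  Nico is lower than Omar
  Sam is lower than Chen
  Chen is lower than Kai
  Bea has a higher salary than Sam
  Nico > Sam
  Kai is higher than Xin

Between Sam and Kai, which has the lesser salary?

Sam

The relevant relations are Sam < Bea; Bea < Nico; Nico < Omar; Omar < Xin; Xin < Kai.
Chaining these gives Sam < Bea < Nico < Omar < Xin < Kai.
So Sam < Kai; Sam is the lower of the two.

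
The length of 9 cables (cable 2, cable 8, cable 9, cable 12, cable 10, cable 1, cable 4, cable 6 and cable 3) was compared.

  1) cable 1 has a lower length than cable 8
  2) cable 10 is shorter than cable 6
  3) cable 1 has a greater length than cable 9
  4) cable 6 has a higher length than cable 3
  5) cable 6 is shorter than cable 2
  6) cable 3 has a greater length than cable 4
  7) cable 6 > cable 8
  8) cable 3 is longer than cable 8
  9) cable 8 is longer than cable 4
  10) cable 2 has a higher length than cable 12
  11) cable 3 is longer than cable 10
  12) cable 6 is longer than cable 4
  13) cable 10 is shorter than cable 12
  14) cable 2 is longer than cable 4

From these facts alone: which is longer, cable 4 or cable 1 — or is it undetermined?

Following every chain through cable 4: above cable 4 we get cable 8, cable 3, cable 6, cable 2.
cable 1 is not reached, and no chain runs the other way from cable 1 to cable 4.
So the given relations leave the order of cable 4 and cable 1 undetermined.

undetermined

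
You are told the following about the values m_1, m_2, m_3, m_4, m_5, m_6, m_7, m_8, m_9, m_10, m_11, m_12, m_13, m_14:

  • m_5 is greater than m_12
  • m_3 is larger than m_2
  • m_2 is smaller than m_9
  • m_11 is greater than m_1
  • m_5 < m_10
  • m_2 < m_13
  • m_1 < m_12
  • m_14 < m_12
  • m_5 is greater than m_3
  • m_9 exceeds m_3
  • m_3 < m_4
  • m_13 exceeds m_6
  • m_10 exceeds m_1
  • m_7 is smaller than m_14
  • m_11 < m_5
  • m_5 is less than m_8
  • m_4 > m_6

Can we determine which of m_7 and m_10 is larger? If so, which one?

m_10

m_7 < m_14 < m_12 < m_5 < m_10, by transitivity through m_14, m_12, m_5.
So m_10 is larger.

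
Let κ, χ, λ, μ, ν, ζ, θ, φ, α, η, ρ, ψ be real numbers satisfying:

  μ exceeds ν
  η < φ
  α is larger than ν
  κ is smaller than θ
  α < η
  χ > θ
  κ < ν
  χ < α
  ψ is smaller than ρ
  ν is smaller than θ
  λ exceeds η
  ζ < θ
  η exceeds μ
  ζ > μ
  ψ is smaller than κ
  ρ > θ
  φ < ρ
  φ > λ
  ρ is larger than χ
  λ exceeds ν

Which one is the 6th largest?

Piecing the relations together gives one ordering: ψ < κ < ν < μ < ζ < θ < χ < α < η < λ < φ < ρ.
The 6th largest is χ.

χ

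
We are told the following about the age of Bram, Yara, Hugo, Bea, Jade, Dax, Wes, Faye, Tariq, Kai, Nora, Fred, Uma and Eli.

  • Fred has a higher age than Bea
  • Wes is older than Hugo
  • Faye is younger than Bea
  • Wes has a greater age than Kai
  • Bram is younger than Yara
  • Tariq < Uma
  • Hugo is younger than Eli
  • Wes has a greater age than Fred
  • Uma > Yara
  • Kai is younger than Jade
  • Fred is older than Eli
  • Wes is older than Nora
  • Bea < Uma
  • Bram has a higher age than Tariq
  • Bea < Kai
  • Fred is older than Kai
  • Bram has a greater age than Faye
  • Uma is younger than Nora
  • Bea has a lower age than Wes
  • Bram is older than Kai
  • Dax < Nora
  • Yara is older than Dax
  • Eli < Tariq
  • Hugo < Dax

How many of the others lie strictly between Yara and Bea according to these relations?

Chaining upward from Bea reaches: Kai, Fred, Bram, Jade, Uma, Nora, Wes.
Chaining downward from Yara reaches: Hugo, Eli, Faye, Dax, Tariq, Kai, Bram.
Strictly between Bea and Yara are those in both lists: Kai, Bram — 2 elements.

2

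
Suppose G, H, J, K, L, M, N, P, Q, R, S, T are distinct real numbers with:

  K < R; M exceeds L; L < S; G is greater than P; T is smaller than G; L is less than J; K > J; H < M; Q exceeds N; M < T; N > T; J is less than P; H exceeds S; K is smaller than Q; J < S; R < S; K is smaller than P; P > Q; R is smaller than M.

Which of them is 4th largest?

N

The consecutive relations fix a unique order: L < J < K < R < S < H < M < T < N < Q < P < G.
Counting 4 from the largest end gives N.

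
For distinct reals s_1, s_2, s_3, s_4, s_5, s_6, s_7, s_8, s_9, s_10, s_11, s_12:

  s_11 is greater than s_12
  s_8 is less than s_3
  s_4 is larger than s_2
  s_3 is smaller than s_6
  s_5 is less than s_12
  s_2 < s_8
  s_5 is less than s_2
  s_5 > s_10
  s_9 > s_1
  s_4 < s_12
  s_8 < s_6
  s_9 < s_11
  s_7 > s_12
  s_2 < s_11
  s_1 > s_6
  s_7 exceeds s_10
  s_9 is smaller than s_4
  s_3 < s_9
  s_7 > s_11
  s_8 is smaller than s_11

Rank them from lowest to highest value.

s_10 < s_5 < s_2 < s_8 < s_3 < s_6 < s_1 < s_9 < s_4 < s_12 < s_11 < s_7

Nothing is placed below s_10, so it is least; from there s_10 < s_5; s_5 < s_2; s_2 < s_8; s_8 < s_3; s_3 < s_6; s_6 < s_1; s_1 < s_9; s_9 < s_4; s_4 < s_12; s_12 < s_11; s_11 < s_7, each given directly.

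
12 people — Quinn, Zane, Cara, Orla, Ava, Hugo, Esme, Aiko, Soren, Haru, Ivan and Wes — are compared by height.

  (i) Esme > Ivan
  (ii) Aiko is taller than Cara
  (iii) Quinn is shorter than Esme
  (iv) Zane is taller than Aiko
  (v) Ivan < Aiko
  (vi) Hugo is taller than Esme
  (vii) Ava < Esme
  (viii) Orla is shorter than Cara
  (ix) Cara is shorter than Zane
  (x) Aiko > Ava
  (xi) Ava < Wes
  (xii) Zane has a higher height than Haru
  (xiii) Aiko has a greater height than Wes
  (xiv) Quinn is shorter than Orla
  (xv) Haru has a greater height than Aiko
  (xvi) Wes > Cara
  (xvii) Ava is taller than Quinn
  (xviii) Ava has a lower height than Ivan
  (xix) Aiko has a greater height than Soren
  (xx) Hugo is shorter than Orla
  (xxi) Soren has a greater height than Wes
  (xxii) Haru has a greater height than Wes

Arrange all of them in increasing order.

Quinn < Ava < Ivan < Esme < Hugo < Orla < Cara < Wes < Soren < Aiko < Haru < Zane

The consecutive links are each given: Quinn < Ava; Ava < Ivan; Ivan < Esme; Esme < Hugo; Hugo < Orla; Orla < Cara; Cara < Wes; Wes < Soren; Soren < Aiko; Aiko < Haru; Haru < Zane.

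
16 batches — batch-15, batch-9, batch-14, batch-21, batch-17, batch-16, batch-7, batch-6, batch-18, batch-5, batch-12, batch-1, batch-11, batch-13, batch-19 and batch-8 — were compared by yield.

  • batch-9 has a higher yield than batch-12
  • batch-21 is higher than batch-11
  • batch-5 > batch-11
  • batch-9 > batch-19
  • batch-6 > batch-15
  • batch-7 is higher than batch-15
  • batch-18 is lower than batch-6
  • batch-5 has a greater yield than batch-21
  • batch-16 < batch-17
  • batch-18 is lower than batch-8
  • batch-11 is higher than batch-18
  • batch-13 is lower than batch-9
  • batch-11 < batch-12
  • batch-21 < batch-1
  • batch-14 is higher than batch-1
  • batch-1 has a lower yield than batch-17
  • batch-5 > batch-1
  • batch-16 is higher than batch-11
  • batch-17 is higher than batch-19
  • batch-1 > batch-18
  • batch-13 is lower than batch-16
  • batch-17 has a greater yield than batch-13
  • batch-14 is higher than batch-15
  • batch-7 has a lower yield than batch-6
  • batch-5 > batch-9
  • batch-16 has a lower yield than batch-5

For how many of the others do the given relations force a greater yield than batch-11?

8

From batch-11 the given relations immediately reach batch-21, batch-16, batch-12, batch-5.
From those, batch-1, batch-9, batch-17 — 7 in total.
From those, batch-14 — 8 in total.
Nothing else is reachable above batch-11; 8 in all.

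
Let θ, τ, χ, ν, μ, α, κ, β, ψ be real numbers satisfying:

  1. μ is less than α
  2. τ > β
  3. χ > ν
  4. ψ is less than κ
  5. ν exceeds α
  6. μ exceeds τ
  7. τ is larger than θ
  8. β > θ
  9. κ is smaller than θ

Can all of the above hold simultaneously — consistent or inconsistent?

Every relation is compatible with ψ < κ < θ < β < τ < μ < α < ν < χ; the set is consistent.

consistent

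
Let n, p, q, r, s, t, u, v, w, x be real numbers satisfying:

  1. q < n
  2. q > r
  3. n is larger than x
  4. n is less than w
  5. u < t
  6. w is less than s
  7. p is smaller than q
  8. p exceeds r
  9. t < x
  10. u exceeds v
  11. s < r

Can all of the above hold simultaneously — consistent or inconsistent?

inconsistent

Chaining the given relations yields n < w < s < r < p < q, so n < q. But one relation states q < n. These cannot both hold.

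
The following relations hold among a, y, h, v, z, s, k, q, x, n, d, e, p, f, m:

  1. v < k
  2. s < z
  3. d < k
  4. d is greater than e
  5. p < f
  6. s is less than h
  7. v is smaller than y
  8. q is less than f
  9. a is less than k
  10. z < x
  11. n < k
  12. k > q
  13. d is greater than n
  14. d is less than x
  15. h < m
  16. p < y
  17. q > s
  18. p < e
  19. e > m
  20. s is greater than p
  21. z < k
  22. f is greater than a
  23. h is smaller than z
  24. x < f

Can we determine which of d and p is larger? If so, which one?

d

p < s and s < h give p < h.
With h < m: p < s < h < m.
With m < e: p < s < h < m < e.
Then e < d extends the chain to d.
So d is larger.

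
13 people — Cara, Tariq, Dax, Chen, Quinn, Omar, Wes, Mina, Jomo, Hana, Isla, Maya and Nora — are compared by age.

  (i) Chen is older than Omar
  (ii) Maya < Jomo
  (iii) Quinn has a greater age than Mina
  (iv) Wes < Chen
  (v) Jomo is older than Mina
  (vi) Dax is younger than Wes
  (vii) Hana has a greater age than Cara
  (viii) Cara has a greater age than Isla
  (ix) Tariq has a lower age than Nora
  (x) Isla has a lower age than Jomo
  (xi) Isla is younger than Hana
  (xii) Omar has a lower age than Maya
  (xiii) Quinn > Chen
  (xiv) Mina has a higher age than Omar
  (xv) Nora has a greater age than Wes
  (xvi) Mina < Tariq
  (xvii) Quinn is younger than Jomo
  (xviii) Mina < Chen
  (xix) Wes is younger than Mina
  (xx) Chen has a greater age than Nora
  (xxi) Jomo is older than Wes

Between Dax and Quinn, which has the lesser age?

Dax < Wes and Wes < Mina give Dax < Mina.
Then Mina < Tariq extends the chain to Tariq.
Then Tariq < Nora extends the chain to Nora.
With Nora < Chen: Dax < Wes < Mina < Tariq < Nora < Chen.
With Chen < Quinn: Dax < Wes < Mina < Tariq < Nora < Chen < Quinn.
So Dax < Quinn; Dax is the younger of the two.

Dax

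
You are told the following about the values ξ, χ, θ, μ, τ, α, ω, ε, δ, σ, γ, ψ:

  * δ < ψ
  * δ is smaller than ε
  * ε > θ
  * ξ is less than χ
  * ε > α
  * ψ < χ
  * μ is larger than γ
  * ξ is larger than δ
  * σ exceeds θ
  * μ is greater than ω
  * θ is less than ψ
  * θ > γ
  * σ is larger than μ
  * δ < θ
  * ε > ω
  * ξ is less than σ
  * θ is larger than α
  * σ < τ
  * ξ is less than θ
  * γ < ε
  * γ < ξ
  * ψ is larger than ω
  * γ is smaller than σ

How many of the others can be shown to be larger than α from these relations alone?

The elements the relations force above α are θ, ψ, ε, χ, σ, τ — no chain reaches any other.
That is 6.

6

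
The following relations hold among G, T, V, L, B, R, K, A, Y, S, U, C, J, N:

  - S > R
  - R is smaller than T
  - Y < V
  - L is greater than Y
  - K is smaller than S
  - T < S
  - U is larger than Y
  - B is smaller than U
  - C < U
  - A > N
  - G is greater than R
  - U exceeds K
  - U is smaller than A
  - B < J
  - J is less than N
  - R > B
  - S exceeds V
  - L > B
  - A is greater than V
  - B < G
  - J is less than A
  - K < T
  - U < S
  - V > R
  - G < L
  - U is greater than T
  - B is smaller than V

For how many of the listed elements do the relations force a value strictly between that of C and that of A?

1

The relations place C below A. An element lies strictly between them when it is forced above C and also forced below A.
Above C: {U, S}. Below A: {B, Y, R, K, J, T, U, N, V}.
Intersection: {U} — 1.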